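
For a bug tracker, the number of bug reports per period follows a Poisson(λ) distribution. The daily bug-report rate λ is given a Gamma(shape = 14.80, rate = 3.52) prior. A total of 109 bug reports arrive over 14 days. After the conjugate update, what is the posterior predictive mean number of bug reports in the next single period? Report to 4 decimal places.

With a Gamma(shape α, rate β) prior, the Poisson likelihood is conjugate: the posterior is Gamma(α + ΣXᵢ, β + n).
Posterior: Gamma(α+S, β+n) = Gamma(14.80+109, 3.52+14) = Gamma(123.80, 17.52).
The predictive distribution for one future period is NegBinom with mean α/β = 7.0662.

7.0662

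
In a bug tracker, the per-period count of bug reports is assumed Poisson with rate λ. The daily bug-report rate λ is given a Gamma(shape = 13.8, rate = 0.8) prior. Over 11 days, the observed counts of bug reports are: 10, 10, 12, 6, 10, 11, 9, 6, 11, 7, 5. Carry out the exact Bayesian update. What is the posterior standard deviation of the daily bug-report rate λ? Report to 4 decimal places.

With a Gamma(shape α, rate β) prior, the Poisson likelihood is conjugate: the posterior is Gamma(α + ΣXᵢ, β + n).
Sum of counts S = 97 over n = 11 days.
Posterior: Gamma(α+S, β+n) = Gamma(13.8+97, 0.8+11) = Gamma(110.8, 11.8).
SD = √α/β = √110.8/11.8 = 0.8920.

0.8920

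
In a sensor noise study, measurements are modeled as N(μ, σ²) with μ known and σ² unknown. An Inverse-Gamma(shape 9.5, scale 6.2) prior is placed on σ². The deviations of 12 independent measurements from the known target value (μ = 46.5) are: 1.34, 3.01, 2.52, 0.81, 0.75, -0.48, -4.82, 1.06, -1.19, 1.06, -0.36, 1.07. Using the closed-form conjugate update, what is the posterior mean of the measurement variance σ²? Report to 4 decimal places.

With known mean μ and an Inverse-Gamma(α, β) prior on σ², the Normal likelihood is conjugate: posterior is Inv-Gamma(α + n/2, β + Σ(xᵢ−μ)²/2).
Σ(xᵢ−μ)² = (1.34)² + (3.01)² + (2.52)² + (0.81)² + (0.75)² + (-0.48)² + (-4.82)² + (1.06)² + (-1.19)² + (1.06)² + (-0.36)² + (1.07)² = 46.8253.
Posterior: Inv-Gamma(9.5 + 12/2, 6.2 + 46.8253/2) = Inv-Gamma(15.50, 29.61265).
E[σ²|data] = β/(α−1) = 29.61265/14.50 = 2.0423.

2.0423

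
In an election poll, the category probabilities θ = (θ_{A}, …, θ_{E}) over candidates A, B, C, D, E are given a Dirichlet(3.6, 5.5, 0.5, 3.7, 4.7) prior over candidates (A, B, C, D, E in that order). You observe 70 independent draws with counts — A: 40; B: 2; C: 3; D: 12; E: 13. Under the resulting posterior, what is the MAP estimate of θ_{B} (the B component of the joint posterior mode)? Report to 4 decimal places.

The Dirichlet prior is conjugate to the Multinomial likelihood: each posterior αⱼ = prior αⱼ + observed count nⱼ.
Posterior concentration: (43.6, 7.5, 3.5, 15.7, 17.7), total = 88.0.
Joint mode component: (α_{B}−1)/(Σα−K) = 6.5/83.0 = 0.0783.

0.0783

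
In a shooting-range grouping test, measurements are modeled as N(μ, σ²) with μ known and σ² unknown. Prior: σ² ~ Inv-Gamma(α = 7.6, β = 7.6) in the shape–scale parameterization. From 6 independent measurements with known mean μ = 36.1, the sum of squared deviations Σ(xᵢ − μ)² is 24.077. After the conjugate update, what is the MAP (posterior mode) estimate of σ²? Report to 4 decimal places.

1.6930

With known mean μ and an Inverse-Gamma(α, β) prior on σ², the Normal likelihood is conjugate: posterior is Inv-Gamma(α + n/2, β + Σ(xᵢ−μ)²/2).
Posterior: Inv-Gamma(7.6 + 6/2, 7.6 + 24.077/2) = Inv-Gamma(10.60, 19.6385).
Mode = β/(α+1) = 19.6385/11.60 = 1.6930.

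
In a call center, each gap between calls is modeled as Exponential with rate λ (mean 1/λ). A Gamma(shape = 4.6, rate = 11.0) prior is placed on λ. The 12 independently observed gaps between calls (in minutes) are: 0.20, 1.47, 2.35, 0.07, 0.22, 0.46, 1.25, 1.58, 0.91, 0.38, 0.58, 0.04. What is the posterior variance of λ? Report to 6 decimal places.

With a Gamma(shape α, rate β) prior on the exponential rate λ, the posterior after n observations with total T = Σxᵢ is Gamma(α+n, β+T).
Sum of observations T = 9.51 minutes; n = 12.
Posterior: Gamma(4.6+12, 11.0+9.51) = Gamma(16.6, 20.51).
Var = α/β² = 0.039462.

0.039462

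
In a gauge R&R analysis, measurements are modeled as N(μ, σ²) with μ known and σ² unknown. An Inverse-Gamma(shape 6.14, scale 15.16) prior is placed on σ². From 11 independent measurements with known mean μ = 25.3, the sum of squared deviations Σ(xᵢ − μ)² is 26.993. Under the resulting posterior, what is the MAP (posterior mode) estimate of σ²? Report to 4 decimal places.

With known mean μ and an Inverse-Gamma(α, β) prior on σ², the Normal likelihood is conjugate: posterior is Inv-Gamma(α + n/2, β + Σ(xᵢ−μ)²/2).
Posterior: Inv-Gamma(6.14 + 11/2, 15.16 + 26.993/2) = Inv-Gamma(11.64, 28.6565).
Mode = β/(α+1) = 28.6565/12.64 = 2.2671.

2.2671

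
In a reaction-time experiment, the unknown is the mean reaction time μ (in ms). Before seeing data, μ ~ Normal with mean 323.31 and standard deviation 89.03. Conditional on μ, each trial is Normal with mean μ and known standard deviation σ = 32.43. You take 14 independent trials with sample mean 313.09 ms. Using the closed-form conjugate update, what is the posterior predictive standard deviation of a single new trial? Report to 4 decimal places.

33.5577

For Normal data with known variance σ², a Normal(μ₀, σ₀²) prior on μ is conjugate. Posterior precision = 1/σ₀² + n/σ²; posterior mean is the precision-weighted average of μ₀ and x̄.
σ₀² = 89.03² = 7926.3409, σ² = 32.43² = 1051.7049; σ² + n·σ₀² = 1051.7049 + 14·7926.3409 = 112020.4775.
Posterior precision = 1/σ₀² + n/σ² = 1/7926.3409 + 14/1051.7049 = (σ² + n·σ₀²)/(σ₀²σ²) = 112020.4775/(7926.3409·1051.7049); posterior variance σₙ² = σ₀²σ²/(σ² + n·σ₀²) = 7926.3409·1051.7049/112020.4775 = 74.416497.
Predictive variance for one new observation = σₙ² + σ² = 7926.3409·1051.7049/112020.4775 + 1051.7049 = σ²·(σ₀² + 112020.4775)/112020.4775 = 1051.7049·119946.8184/112020.4775 = 1126.121397; SD = √(1051.7049·119946.8184/112020.4775) = 33.5577.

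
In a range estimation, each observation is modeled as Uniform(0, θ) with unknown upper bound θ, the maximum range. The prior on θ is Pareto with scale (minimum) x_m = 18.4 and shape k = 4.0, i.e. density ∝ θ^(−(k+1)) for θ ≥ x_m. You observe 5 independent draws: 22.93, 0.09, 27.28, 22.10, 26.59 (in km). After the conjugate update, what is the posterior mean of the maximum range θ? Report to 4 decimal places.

30.6900

A Pareto(scale x_m, shape k) prior on the upper bound θ of Uniform(0, θ) is conjugate: posterior is Pareto(max(x_m, max xᵢ), k + n).
Sample maximum = 27.28; prior scale x_m = 18.4 → posterior scale = max = 27.28.
Posterior shape = 4.0 + 5 = 9.0.
E[θ|data] = k·x_m/(k−1) = 9.0·27.28/8.0 = 30.6900.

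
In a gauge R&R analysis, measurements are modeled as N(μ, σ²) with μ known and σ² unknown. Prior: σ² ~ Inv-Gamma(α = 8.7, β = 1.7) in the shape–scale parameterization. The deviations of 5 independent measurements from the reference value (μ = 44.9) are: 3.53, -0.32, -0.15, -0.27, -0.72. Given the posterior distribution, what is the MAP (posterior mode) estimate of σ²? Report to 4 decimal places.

0.6794

With known mean μ and an Inverse-Gamma(α, β) prior on σ², the Normal likelihood is conjugate: posterior is Inv-Gamma(α + n/2, β + Σ(xᵢ−μ)²/2).
Σ(xᵢ−μ)² = (3.53)² + (-0.32)² + (-0.15)² + (-0.27)² + (-0.72)² = 13.1771.
Posterior: Inv-Gamma(8.7 + 5/2, 1.7 + 13.1771/2) = Inv-Gamma(11.20, 8.28855).
Mode = β/(α+1) = 8.28855/12.20 = 0.6794.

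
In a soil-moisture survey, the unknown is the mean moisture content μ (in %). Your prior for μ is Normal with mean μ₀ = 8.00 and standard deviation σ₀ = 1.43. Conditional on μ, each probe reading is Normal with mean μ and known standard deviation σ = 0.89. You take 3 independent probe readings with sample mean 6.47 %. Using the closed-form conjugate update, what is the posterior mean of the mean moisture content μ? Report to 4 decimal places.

6.6450

For Normal data with known variance σ², a Normal(μ₀, σ₀²) prior on μ is conjugate. Posterior precision = 1/σ₀² + n/σ²; posterior mean is the precision-weighted average of μ₀ and x̄.
n·x̄ = 3·6.47 = 19.41.
σ₀² = 1.43² = 2.0449, σ² = 0.89² = 0.7921; σ² + n·σ₀² = 0.7921 + 3·2.0449 = 6.9268.
Posterior mean = (μ₀/σ₀² + n·x̄/σ²)/(1/σ₀² + n/σ²) = (σ²·μ₀ + σ₀²·n·x̄)/(σ² + n·σ₀²) = (0.7921·8.00 + 2.0449·19.41)/6.9268 = 46.028309/6.9268 = 6.6450.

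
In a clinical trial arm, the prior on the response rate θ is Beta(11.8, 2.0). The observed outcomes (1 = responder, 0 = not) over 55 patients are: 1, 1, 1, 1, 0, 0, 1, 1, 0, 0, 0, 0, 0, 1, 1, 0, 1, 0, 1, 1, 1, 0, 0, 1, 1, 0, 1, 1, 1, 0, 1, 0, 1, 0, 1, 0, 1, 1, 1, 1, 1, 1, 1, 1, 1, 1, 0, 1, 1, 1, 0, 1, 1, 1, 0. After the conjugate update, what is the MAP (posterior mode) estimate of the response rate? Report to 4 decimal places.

The Beta prior is conjugate to a Binomial/Bernoulli likelihood; the update adds successes to α and failures to β.
Posterior: Beta(α+k, β+n−k) = Beta(11.8+36, 2.0+19) = Beta(47.8, 21.0).
Mode of Beta(a,b) for a,b>1 is (a−1)/(a+b−2) = 46.8/66.8 = 0.7006.

0.7006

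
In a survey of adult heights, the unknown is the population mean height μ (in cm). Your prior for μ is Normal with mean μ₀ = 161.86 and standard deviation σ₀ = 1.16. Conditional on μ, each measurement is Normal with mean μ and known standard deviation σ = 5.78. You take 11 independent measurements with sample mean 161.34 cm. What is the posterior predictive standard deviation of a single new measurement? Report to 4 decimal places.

5.8601

For Normal data with known variance σ², a Normal(μ₀, σ₀²) prior on μ is conjugate. Posterior precision = 1/σ₀² + n/σ²; posterior mean is the precision-weighted average of μ₀ and x̄.
σ₀² = 1.16² = 1.3456, σ² = 5.78² = 33.4084; σ² + n·σ₀² = 33.4084 + 11·1.3456 = 48.21.
Posterior precision = 1/σ₀² + n/σ² = 1/1.3456 + 11/33.4084 = (σ² + n·σ₀²)/(σ₀²σ²) = 48.21/(1.3456·33.4084); posterior variance σₙ² = σ₀²σ²/(σ² + n·σ₀²) = 1.3456·33.4084/48.21 = 0.932469.
Predictive variance for one new observation = σₙ² + σ² = 1.3456·33.4084/48.21 + 33.4084 = σ²·(σ₀² + 48.21)/48.21 = 33.4084·49.5556/48.21 = 34.340869; SD = √(33.4084·49.5556/48.21) = 5.8601.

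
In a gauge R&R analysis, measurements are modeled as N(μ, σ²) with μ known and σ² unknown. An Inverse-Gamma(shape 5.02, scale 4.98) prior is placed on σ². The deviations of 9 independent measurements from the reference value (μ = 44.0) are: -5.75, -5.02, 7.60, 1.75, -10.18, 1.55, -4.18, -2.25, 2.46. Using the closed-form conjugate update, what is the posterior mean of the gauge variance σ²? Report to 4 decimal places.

With known mean μ and an Inverse-Gamma(α, β) prior on σ², the Normal likelihood is conjugate: posterior is Inv-Gamma(α + n/2, β + Σ(xᵢ−μ)²/2).
Σ(xᵢ−μ)² = (-5.75)² + (-5.02)² + (7.60)² + (1.75)² + (-10.18)² + (1.55)² + (-4.18)² + (-2.25)² + (2.46)² = 253.7068.
Posterior: Inv-Gamma(5.02 + 9/2, 4.98 + 253.7068/2) = Inv-Gamma(9.52, 131.83340).
E[σ²|data] = β/(α−1) = 131.83340/8.52 = 15.4734.

15.4734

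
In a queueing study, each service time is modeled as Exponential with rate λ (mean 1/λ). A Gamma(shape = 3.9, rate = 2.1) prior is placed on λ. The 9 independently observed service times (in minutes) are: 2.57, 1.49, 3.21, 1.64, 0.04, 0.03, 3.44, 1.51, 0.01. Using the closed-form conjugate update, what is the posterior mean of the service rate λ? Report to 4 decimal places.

0.8042

With a Gamma(shape α, rate β) prior on the exponential rate λ, the posterior after n observations with total T = Σxᵢ is Gamma(α+n, β+T).
Sum of observations T = 13.94 minutes; n = 9.
Posterior: Gamma(3.9+9, 2.1+13.94) = Gamma(12.9, 16.04).
Posterior mean of λ = α/β = 12.9/16.04 = 0.8042.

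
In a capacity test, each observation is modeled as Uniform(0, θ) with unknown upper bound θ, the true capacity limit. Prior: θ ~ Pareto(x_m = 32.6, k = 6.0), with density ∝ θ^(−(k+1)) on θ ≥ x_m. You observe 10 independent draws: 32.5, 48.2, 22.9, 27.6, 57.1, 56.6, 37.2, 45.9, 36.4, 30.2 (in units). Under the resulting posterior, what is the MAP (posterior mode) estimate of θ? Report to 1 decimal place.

A Pareto(scale x_m, shape k) prior on the upper bound θ of Uniform(0, θ) is conjugate: posterior is Pareto(max(x_m, max xᵢ), k + n).
Sample maximum = 57.1; prior scale x_m = 32.6 → posterior scale = max = 57.1.
Posterior shape = 6.0 + 10 = 16.0.
The Pareto density is decreasing on [x_m, ∞), so the mode is x_m = 57.1.

57.1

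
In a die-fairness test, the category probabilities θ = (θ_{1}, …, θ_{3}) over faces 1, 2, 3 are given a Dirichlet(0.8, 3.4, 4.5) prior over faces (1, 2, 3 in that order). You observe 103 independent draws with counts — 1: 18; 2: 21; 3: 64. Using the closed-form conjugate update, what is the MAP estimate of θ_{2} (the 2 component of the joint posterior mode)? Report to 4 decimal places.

0.2153

The Dirichlet prior is conjugate to the Multinomial likelihood: each posterior αⱼ = prior αⱼ + observed count nⱼ.
Posterior concentration: (18.8, 24.4, 68.5), total = 111.7.
Joint mode component: (α_{2}−1)/(Σα−K) = 23.4/108.7 = 0.2153.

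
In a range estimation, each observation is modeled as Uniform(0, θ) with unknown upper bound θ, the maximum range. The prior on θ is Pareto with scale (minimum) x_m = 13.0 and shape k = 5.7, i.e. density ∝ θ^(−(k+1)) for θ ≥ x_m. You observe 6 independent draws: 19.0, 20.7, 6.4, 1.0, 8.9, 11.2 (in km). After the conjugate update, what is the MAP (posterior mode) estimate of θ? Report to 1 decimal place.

20.7

A Pareto(scale x_m, shape k) prior on the upper bound θ of Uniform(0, θ) is conjugate: posterior is Pareto(max(x_m, max xᵢ), k + n).
Sample maximum = 20.7; prior scale x_m = 13.0 → posterior scale = max = 20.7.
Posterior shape = 5.7 + 6 = 11.7.
The Pareto density is decreasing on [x_m, ∞), so the mode is x_m = 20.7.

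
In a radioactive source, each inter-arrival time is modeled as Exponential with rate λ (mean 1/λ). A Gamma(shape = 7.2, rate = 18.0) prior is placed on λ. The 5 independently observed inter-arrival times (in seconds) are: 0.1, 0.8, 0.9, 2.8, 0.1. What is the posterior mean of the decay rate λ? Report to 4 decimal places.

With a Gamma(shape α, rate β) prior on the exponential rate λ, the posterior after n observations with total T = Σxᵢ is Gamma(α+n, β+T).
Sum of observations T = 4.7 seconds; n = 5.
Posterior: Gamma(7.2+5, 18.0+4.7) = Gamma(12.2, 22.7).
Posterior mean of λ = α/β = 12.2/22.7 = 0.5374.

0.5374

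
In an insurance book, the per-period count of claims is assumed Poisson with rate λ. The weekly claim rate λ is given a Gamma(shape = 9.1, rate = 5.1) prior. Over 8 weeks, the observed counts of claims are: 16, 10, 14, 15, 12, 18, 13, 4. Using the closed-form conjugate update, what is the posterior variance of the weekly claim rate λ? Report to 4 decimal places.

With a Gamma(shape α, rate β) prior, the Poisson likelihood is conjugate: the posterior is Gamma(α + ΣXᵢ, β + n).
Sum of counts S = 102 over n = 8 weeks.
Posterior: Gamma(α+S, β+n) = Gamma(9.1+102, 5.1+8) = Gamma(111.1, 13.1).
Var = α/β² = 111.1/13.1² = 0.6474.

0.6474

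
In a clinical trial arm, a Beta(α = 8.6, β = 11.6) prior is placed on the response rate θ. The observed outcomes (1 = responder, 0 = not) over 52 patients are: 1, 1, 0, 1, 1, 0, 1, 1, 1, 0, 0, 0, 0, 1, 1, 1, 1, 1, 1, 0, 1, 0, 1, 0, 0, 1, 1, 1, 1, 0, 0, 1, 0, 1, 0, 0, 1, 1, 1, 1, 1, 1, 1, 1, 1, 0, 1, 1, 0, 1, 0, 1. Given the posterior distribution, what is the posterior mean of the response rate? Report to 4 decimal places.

The Beta prior is conjugate to a Binomial/Bernoulli likelihood; the update adds successes to α and failures to β.
Posterior: Beta(α+k, β+n−k) = Beta(8.6+34, 11.6+18) = Beta(42.6, 29.6).
Posterior mean = α/(α+β) = 42.6/72.2 = 0.5900.

0.5900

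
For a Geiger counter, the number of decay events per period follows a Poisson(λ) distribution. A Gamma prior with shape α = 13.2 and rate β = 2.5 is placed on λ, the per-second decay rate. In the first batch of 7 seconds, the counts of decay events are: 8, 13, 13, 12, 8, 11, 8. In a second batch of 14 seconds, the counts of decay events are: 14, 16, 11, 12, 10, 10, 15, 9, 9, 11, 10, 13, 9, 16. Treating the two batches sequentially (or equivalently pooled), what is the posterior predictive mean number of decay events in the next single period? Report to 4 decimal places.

10.6894

With a Gamma(shape α, rate β) prior, the Poisson likelihood is conjugate: the posterior is Gamma(α + ΣXᵢ, β + n).
Batch 1: sum of counts S = 73 over n = 7 seconds.
After batch 1: Gamma(α+S, β+n) = Gamma(13.2+73, 2.5+7) = Gamma(86.2, 9.5).
Batch 2: sum of counts S = 165 over n = 14 seconds.
After batch 2: Gamma(α+S, β+n) = Gamma(86.2+165, 9.5+14) = Gamma(251.2, 23.5).
The predictive distribution for one future period is NegBinom with mean α/β = 10.6894.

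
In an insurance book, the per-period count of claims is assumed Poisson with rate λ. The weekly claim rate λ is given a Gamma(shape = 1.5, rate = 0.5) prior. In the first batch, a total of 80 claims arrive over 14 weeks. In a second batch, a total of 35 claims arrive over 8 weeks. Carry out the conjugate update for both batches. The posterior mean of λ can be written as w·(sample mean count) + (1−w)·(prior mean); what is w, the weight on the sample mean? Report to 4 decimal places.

With a Gamma(shape α, rate β) prior, the Poisson likelihood is conjugate: the posterior is Gamma(α + ΣXᵢ, β + n).
Total number of weeks: n = 14 + 8 = 22.
Posterior mean = (α₀+S)/(β₀+n) = [n/(β₀+n)]·(S/n) + [β₀/(β₀+n)]·(α₀/β₀), so only n and β₀ enter the weight.
Weight on data w = n/(β₀+n) = 22/(0.5+22) = 22/22.5 = 0.9778.

0.9778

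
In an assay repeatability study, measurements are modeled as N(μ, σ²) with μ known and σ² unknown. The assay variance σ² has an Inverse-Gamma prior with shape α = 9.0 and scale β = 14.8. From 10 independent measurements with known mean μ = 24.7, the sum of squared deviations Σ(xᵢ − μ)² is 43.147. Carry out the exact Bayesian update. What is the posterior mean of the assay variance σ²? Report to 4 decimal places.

With known mean μ and an Inverse-Gamma(α, β) prior on σ², the Normal likelihood is conjugate: posterior is Inv-Gamma(α + n/2, β + Σ(xᵢ−μ)²/2).
Posterior: Inv-Gamma(9.0 + 10/2, 14.8 + 43.147/2) = Inv-Gamma(14.00, 36.3735).
E[σ²|data] = β/(α−1) = 36.3735/13.00 = 2.7980.

2.7980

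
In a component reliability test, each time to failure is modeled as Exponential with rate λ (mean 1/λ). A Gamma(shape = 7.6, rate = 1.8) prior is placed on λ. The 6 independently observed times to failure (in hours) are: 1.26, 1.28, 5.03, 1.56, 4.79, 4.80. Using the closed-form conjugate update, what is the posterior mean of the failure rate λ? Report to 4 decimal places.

0.6628

With a Gamma(shape α, rate β) prior on the exponential rate λ, the posterior after n observations with total T = Σxᵢ is Gamma(α+n, β+T).
Sum of observations T = 18.72 hours; n = 6.
Posterior: Gamma(7.6+6, 1.8+18.72) = Gamma(13.6, 20.52).
Posterior mean of λ = α/β = 13.6/20.52 = 0.6628.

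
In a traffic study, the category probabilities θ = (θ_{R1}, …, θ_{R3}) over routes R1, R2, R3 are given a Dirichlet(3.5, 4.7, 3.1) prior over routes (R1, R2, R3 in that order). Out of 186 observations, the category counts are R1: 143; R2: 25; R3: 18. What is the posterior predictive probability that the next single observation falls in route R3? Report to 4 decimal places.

0.1069

The Dirichlet prior is conjugate to the Multinomial likelihood: each posterior αⱼ = prior αⱼ + observed count nⱼ.
Posterior concentration: (146.5, 29.7, 21.1), total = 197.3.
P(next = R3 | data) = α_{R3}/Σα = 0.1069.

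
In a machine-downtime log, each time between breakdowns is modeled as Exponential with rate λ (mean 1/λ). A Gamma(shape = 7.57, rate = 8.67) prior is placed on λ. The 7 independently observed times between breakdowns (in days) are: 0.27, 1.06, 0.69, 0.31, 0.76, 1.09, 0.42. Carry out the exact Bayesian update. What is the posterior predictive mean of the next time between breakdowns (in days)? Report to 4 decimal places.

With a Gamma(shape α, rate β) prior on the exponential rate λ, the posterior after n observations with total T = Σxᵢ is Gamma(α+n, β+T).
Sum of observations T = 4.60 days; n = 7.
Posterior: Gamma(7.57+7, 8.67+4.60) = Gamma(14.57, 13.27).
The predictive distribution for the next observation is Lomax; its mean is β/(α−1) = 13.27/13.57 = 0.9779.

0.9779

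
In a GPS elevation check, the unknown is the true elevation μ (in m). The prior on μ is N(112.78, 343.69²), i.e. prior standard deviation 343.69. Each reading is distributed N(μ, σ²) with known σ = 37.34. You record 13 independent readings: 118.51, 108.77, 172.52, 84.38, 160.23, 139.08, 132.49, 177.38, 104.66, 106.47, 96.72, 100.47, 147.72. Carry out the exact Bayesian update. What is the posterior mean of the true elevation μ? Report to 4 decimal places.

126.8641

For Normal data with known variance σ², a Normal(μ₀, σ₀²) prior on μ is conjugate. Posterior precision = 1/σ₀² + n/σ²; posterior mean is the precision-weighted average of μ₀ and x̄.
Σxᵢ = 118.51 + 108.77 + 172.52 + 84.38 + 160.23 + 139.08 + 132.49 + 177.38 + 104.66 + 106.47 + 96.72 + 100.47 + 147.72 = 1649.4, so n·x̄ = 1649.4.
σ₀² = 343.69² = 118122.8161, σ² = 37.34² = 1394.2756; σ² + n·σ₀² = 1394.2756 + 13·118122.8161 = 1536990.8849.
Posterior mean = (μ₀/σ₀² + n·x̄/σ²)/(1/σ₀² + n/σ²) = (σ²·μ₀ + σ₀²·n·x̄)/(σ² + n·σ₀²) = (1394.2756·112.78 + 118122.8161·1649.4)/1536990.8849 = 194989019.277508/1536990.8849 = 126.8641.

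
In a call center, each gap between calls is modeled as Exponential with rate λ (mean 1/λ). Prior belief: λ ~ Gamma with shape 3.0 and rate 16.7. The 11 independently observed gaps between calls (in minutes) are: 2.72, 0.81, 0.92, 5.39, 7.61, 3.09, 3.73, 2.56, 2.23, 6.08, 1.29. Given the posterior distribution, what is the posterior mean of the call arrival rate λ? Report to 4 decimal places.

With a Gamma(shape α, rate β) prior on the exponential rate λ, the posterior after n observations with total T = Σxᵢ is Gamma(α+n, β+T).
Sum of observations T = 36.43 minutes; n = 11.
Posterior: Gamma(3.0+11, 16.7+36.43) = Gamma(14.0, 53.13).
Posterior mean of λ = α/β = 14.0/53.13 = 0.2635.

0.2635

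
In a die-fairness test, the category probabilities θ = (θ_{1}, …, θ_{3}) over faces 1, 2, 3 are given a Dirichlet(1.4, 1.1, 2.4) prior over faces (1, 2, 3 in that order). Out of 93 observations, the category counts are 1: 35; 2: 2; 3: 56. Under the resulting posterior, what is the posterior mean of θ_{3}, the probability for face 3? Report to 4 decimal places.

The Dirichlet prior is conjugate to the Multinomial likelihood: each posterior αⱼ = prior αⱼ + observed count nⱼ.
Posterior concentration: (36.4, 3.1, 58.4), total = 97.9.
E[θ_{3}|data] = α_{3}/Σα = 58.4/97.9 = 0.5965.

0.5965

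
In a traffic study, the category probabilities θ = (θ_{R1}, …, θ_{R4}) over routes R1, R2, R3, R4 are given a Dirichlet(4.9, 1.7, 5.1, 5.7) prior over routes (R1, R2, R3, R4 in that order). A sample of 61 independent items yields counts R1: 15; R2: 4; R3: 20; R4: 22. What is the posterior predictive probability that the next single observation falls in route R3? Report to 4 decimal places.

0.3202

The Dirichlet prior is conjugate to the Multinomial likelihood: each posterior αⱼ = prior αⱼ + observed count nⱼ.
Posterior concentration: (19.9, 5.7, 25.1, 27.7), total = 78.4.
P(next = R3 | data) = α_{R3}/Σα = 0.3202.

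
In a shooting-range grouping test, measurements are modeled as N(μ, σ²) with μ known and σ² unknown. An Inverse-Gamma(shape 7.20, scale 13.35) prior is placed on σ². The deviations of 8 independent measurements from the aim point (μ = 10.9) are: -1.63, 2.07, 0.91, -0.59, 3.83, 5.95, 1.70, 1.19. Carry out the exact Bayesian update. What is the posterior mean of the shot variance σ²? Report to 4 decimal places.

With known mean μ and an Inverse-Gamma(α, β) prior on σ², the Normal likelihood is conjugate: posterior is Inv-Gamma(α + n/2, β + Σ(xᵢ−μ)²/2).
Σ(xᵢ−μ)² = (-1.63)² + (2.07)² + (0.91)² + (-0.59)² + (3.83)² + (5.95)² + (1.70)² + (1.19)² = 62.4955.
Posterior: Inv-Gamma(7.20 + 8/2, 13.35 + 62.4955/2) = Inv-Gamma(11.20, 44.59775).
E[σ²|data] = β/(α−1) = 44.59775/10.20 = 4.3723.

4.3723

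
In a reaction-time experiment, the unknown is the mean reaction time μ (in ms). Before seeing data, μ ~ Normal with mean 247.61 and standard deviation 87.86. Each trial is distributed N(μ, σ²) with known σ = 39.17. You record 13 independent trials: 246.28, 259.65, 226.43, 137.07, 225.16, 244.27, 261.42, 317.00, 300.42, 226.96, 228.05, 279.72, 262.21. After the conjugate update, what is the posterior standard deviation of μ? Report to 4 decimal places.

10.7817

For Normal data with known variance σ², a Normal(μ₀, σ₀²) prior on μ is conjugate. Posterior precision = 1/σ₀² + n/σ²; posterior mean is the precision-weighted average of μ₀ and x̄.
σ₀² = 87.86² = 7719.3796, σ² = 39.17² = 1534.2889; σ² + n·σ₀² = 1534.2889 + 13·7719.3796 = 101886.2237.
Posterior precision = 1/σ₀² + n/σ² = 1/7719.3796 + 13/1534.2889 = (σ² + n·σ₀²)/(σ₀²σ²) = 101886.2237/(7719.3796·1534.2889); posterior variance σₙ² = σ₀²σ²/(σ² + n·σ₀²) = 7719.3796·1534.2889/101886.2237 = 116.244945.
Posterior SD = √σₙ² = √(7719.3796·1534.2889/101886.2237) = 10.7817.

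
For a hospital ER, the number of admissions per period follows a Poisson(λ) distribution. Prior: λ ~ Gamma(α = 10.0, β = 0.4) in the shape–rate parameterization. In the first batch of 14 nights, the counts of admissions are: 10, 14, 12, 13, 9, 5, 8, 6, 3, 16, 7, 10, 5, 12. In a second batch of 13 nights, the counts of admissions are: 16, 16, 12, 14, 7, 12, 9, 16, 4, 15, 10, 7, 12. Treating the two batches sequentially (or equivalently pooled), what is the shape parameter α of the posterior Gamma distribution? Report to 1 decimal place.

290.0

With a Gamma(shape α, rate β) prior, the Poisson likelihood is conjugate: the posterior is Gamma(α + ΣXᵢ, β + n).
Batch 1: sum of counts S = 130 over n = 14 nights.
After batch 1: Gamma(α+S, β+n) = Gamma(10.0+130, 0.4+14) = Gamma(140.0, 14.4).
Batch 2: sum of counts S = 150 over n = 13 nights.
After batch 2: Gamma(α+S, β+n) = Gamma(140.0+150, 14.4+13) = Gamma(290.0, 27.4).
Posterior α = 290.0.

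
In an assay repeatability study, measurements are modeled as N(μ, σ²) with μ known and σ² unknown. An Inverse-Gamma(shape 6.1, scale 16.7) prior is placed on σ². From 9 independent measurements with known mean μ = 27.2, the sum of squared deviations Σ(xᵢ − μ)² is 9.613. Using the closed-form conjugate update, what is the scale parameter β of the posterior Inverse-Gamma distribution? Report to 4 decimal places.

21.5065

With known mean μ and an Inverse-Gamma(α, β) prior on σ², the Normal likelihood is conjugate: posterior is Inv-Gamma(α + n/2, β + Σ(xᵢ−μ)²/2).
Posterior: Inv-Gamma(6.1 + 9/2, 16.7 + 9.613/2) = Inv-Gamma(10.60, 21.5065).
Posterior β = 21.5065.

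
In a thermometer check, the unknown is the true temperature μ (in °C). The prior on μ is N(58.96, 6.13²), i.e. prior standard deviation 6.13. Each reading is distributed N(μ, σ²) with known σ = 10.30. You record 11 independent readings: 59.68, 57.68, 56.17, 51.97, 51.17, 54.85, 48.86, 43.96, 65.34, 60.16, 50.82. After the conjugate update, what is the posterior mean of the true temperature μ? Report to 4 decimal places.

55.4948

For Normal data with known variance σ², a Normal(μ₀, σ₀²) prior on μ is conjugate. Posterior precision = 1/σ₀² + n/σ²; posterior mean is the precision-weighted average of μ₀ and x̄.
Σxᵢ = 59.68 + 57.68 + 56.17 + 51.97 + 51.17 + 54.85 + 48.86 + 43.96 + 65.34 + 60.16 + 50.82 = 600.66, so n·x̄ = 600.66.
σ₀² = 6.13² = 37.5769, σ² = 10.30² = 106.09; σ² + n·σ₀² = 106.09 + 11·37.5769 = 519.4359.
Posterior mean = (μ₀/σ₀² + n·x̄/σ²)/(1/σ₀² + n/σ²) = (σ²·μ₀ + σ₀²·n·x̄)/(σ² + n·σ₀²) = (106.09·58.96 + 37.5769·600.66)/519.4359 = 28826.007154/519.4359 = 55.4948.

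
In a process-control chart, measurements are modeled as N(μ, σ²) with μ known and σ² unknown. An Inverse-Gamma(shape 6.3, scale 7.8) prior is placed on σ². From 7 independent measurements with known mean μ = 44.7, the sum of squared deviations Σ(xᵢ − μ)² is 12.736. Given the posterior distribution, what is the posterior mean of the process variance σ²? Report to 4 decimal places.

1.6100

With known mean μ and an Inverse-Gamma(α, β) prior on σ², the Normal likelihood is conjugate: posterior is Inv-Gamma(α + n/2, β + Σ(xᵢ−μ)²/2).
Posterior: Inv-Gamma(6.3 + 7/2, 7.8 + 12.736/2) = Inv-Gamma(9.80, 14.1680).
E[σ²|data] = β/(α−1) = 14.1680/8.80 = 1.6100.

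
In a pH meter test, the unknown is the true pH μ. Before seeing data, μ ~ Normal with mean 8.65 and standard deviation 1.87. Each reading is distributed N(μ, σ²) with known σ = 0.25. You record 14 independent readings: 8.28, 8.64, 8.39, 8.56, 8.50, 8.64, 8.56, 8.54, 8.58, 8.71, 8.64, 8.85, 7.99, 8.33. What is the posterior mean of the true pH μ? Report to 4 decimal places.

For Normal data with known variance σ², a Normal(μ₀, σ₀²) prior on μ is conjugate. Posterior precision = 1/σ₀² + n/σ²; posterior mean is the precision-weighted average of μ₀ and x̄.
Σxᵢ = 8.28 + 8.64 + 8.39 + 8.56 + 8.50 + 8.64 + 8.56 + 8.54 + 8.58 + 8.71 + 8.64 + 8.85 + 7.99 + 8.33 = 119.21, so n·x̄ = 119.21.
σ₀² = 1.87² = 3.4969, σ² = 0.25² = 0.0625; σ² + n·σ₀² = 0.0625 + 14·3.4969 = 49.0191.
Posterior mean = (μ₀/σ₀² + n·x̄/σ²)/(1/σ₀² + n/σ²) = (σ²·μ₀ + σ₀²·n·x̄)/(σ² + n·σ₀²) = (0.0625·8.65 + 3.4969·119.21)/49.0191 = 417.406074/49.0191 = 8.5152.

8.5152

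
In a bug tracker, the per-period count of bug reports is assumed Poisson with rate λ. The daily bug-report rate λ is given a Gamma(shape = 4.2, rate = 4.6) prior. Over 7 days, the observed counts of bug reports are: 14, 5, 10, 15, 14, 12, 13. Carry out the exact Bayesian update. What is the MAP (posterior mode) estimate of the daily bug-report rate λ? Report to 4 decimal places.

7.4310

With a Gamma(shape α, rate β) prior, the Poisson likelihood is conjugate: the posterior is Gamma(α + ΣXᵢ, β + n).
Sum of counts S = 83 over n = 7 days.
Posterior: Gamma(α+S, β+n) = Gamma(4.2+83, 4.6+7) = Gamma(87.2, 11.6).
Mode of Gamma(α,β) for α≥1 is (α−1)/β = 86.2/11.6 = 7.4310.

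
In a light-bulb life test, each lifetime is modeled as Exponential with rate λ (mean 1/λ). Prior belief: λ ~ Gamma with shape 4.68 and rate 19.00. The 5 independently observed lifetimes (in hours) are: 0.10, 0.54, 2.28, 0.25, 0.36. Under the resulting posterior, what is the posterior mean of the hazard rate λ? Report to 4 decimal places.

With a Gamma(shape α, rate β) prior on the exponential rate λ, the posterior after n observations with total T = Σxᵢ is Gamma(α+n, β+T).
Sum of observations T = 3.53 hours; n = 5.
Posterior: Gamma(4.68+5, 19.00+3.53) = Gamma(9.68, 22.53).
Posterior mean of λ = α/β = 9.68/22.53 = 0.4296.

0.4296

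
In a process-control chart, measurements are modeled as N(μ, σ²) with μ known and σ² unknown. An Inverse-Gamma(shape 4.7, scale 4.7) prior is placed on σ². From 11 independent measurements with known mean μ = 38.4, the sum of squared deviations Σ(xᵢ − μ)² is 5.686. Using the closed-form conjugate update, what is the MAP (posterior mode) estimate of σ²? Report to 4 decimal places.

With known mean μ and an Inverse-Gamma(α, β) prior on σ², the Normal likelihood is conjugate: posterior is Inv-Gamma(α + n/2, β + Σ(xᵢ−μ)²/2).
Posterior: Inv-Gamma(4.7 + 11/2, 4.7 + 5.686/2) = Inv-Gamma(10.20, 7.5430).
Mode = β/(α+1) = 7.5430/11.20 = 0.6735.

0.6735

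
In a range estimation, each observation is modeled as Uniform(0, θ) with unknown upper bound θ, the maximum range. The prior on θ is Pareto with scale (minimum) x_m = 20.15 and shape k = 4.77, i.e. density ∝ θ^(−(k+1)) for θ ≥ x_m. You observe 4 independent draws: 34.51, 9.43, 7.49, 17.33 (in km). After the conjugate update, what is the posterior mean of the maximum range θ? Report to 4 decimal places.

38.9514

A Pareto(scale x_m, shape k) prior on the upper bound θ of Uniform(0, θ) is conjugate: posterior is Pareto(max(x_m, max xᵢ), k + n).
Sample maximum = 34.51; prior scale x_m = 20.15 → posterior scale = max = 34.51.
Posterior shape = 4.77 + 4 = 8.77.
E[θ|data] = k·x_m/(k−1) = 8.77·34.51/7.77 = 38.9514.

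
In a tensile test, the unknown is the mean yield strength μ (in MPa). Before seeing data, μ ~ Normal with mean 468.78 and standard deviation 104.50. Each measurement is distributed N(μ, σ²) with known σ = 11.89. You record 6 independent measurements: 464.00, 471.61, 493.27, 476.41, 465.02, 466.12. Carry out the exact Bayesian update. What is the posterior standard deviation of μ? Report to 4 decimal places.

For Normal data with known variance σ², a Normal(μ₀, σ₀²) prior on μ is conjugate. Posterior precision = 1/σ₀² + n/σ²; posterior mean is the precision-weighted average of μ₀ and x̄.
σ₀² = 104.50² = 10920.25, σ² = 11.89² = 141.3721; σ² + n·σ₀² = 141.3721 + 6·10920.25 = 65662.8721.
Posterior precision = 1/σ₀² + n/σ² = 1/10920.25 + 6/141.3721 = (σ² + n·σ₀²)/(σ₀²σ²) = 65662.8721/(10920.25·141.3721); posterior variance σₙ² = σ₀²σ²/(σ² + n·σ₀²) = 10920.25·141.3721/65662.8721 = 23.511288.
Posterior SD = √σₙ² = √(10920.25·141.3721/65662.8721) = 4.8488.

4.8488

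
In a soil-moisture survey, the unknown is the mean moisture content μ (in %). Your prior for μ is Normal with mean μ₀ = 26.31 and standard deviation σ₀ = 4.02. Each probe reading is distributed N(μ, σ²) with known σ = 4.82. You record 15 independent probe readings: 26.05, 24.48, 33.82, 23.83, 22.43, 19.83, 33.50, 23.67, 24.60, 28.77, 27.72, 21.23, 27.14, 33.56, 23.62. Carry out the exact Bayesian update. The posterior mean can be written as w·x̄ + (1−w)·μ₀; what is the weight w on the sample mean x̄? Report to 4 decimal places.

0.9125

For Normal data with known variance σ², a Normal(μ₀, σ₀²) prior on μ is conjugate. Posterior precision = 1/σ₀² + n/σ²; posterior mean is the precision-weighted average of μ₀ and x̄.
σ₀² = 4.02² = 16.1604, σ² = 4.82² = 23.2324. Prior precision 1/σ₀² = 1/16.1604; data precision n/σ² = 15/23.2324.
w = (n/σ²)/(1/σ₀² + n/σ²) = n·σ₀²/(σ² + n·σ₀²) = 15·16.1604/(23.2324 + 15·16.1604) = 242.406/265.6384 = 0.9125.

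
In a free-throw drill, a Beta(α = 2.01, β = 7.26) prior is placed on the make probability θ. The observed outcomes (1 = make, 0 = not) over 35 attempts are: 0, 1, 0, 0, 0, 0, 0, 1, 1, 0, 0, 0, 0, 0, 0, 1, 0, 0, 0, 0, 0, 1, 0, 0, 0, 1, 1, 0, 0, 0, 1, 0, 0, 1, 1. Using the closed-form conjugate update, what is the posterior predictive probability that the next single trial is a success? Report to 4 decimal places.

The Beta prior is conjugate to a Binomial/Bernoulli likelihood; the update adds successes to α and failures to β.
Posterior: Beta(α+k, β+n−k) = Beta(2.01+10, 7.26+25) = Beta(12.01, 32.26).
For a single future Bernoulli trial, P(success | data) = α/(α+β) = 0.2713.

0.2713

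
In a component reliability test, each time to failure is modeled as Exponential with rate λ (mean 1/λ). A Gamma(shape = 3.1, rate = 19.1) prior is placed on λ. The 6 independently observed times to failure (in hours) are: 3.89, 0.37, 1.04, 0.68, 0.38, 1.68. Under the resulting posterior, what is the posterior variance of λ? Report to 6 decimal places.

0.012354

With a Gamma(shape α, rate β) prior on the exponential rate λ, the posterior after n observations with total T = Σxᵢ is Gamma(α+n, β+T).
Sum of observations T = 8.04 hours; n = 6.
Posterior: Gamma(3.1+6, 19.1+8.04) = Gamma(9.1, 27.14).
Var = α/β² = 0.012354.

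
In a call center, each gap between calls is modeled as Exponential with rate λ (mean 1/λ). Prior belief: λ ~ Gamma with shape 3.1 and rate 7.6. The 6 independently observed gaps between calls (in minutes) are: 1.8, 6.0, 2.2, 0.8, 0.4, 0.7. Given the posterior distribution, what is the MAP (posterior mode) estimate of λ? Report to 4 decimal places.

0.4154

With a Gamma(shape α, rate β) prior on the exponential rate λ, the posterior after n observations with total T = Σxᵢ is Gamma(α+n, β+T).
Sum of observations T = 11.9 minutes; n = 6.
Posterior: Gamma(3.1+6, 7.6+11.9) = Gamma(9.1, 19.5).
Mode = (α−1)/β = 0.4154.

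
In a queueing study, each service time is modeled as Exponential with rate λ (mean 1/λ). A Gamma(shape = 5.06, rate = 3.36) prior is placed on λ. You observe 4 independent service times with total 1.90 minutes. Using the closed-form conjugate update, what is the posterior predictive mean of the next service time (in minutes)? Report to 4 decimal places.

With a Gamma(shape α, rate β) prior on the exponential rate λ, the posterior after n observations with total T = Σxᵢ is Gamma(α+n, β+T).
Posterior: Gamma(5.06+4, 3.36+1.90) = Gamma(9.06, 5.26).
The predictive distribution for the next observation is Lomax; its mean is β/(α−1) = 5.26/8.06 = 0.6526.

0.6526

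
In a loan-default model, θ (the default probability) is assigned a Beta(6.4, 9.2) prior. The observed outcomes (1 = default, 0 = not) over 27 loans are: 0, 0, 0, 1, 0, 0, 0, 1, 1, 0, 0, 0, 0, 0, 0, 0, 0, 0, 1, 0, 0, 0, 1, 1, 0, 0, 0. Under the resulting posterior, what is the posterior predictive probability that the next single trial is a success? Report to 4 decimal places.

The Beta prior is conjugate to a Binomial/Bernoulli likelihood; the update adds successes to α and failures to β.
Posterior: Beta(α+k, β+n−k) = Beta(6.4+6, 9.2+21) = Beta(12.4, 30.2).
For a single future Bernoulli trial, P(success | data) = α/(α+β) = 0.2911.

0.2911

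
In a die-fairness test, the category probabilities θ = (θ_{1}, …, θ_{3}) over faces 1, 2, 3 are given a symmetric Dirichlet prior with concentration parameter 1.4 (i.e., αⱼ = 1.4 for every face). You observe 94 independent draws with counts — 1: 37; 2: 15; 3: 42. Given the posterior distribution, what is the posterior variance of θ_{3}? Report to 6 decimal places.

0.002486

The Dirichlet prior is conjugate to the Multinomial likelihood: each posterior αⱼ = prior αⱼ + observed count nⱼ.
Posterior concentration: (38.4, 16.4, 43.4), total = 98.2.
Var[θ_j] = α_j(Σα−α_j)/((Σα)²(Σα+1)) = 43.4·54.8/(98.2²·99.2) = 0.002486.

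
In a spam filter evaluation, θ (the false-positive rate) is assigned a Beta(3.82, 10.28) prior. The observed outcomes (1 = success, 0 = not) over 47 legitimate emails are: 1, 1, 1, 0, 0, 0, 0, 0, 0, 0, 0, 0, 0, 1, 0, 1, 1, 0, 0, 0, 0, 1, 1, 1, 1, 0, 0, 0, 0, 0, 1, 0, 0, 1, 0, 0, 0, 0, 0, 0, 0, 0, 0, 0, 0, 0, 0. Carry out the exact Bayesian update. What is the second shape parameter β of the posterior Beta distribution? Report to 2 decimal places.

45.28

The Beta prior is conjugate to a Binomial/Bernoulli likelihood; the update adds successes to α and failures to β.
Posterior: Beta(α+k, β+n−k) = Beta(3.82+12, 10.28+35) = Beta(15.82, 45.28).
Posterior β = 45.28.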